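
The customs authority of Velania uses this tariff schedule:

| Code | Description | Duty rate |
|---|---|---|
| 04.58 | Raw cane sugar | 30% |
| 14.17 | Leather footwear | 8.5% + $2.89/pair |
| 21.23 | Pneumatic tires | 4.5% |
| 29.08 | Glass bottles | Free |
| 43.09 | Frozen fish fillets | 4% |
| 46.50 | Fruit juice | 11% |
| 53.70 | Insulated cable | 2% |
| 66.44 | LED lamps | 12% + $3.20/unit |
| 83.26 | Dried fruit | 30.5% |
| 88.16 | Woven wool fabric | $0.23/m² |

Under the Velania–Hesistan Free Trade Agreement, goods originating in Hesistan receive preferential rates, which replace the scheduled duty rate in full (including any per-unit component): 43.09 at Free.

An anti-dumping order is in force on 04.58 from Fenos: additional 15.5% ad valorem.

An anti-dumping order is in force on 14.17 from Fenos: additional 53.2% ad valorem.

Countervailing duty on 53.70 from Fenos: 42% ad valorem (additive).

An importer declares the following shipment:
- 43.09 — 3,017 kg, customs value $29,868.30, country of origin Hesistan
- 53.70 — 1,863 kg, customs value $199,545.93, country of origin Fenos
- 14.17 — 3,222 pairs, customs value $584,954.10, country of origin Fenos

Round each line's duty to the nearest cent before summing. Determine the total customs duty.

Line 1 (43.09, Hesistan, 3,017 kg, $29,868.30):
Base rate for 43.09 is 4%.
Origin Hesistan qualifies under the Velania–Hesistan agreement and 43.09 is covered: preferential rate Free applies instead.
Duty = $29,868.30 × 0% = $0.00.
Line 2 (53.70, Fenos, 1,863 kg, $199,545.93):
Base rate for 53.70 is 2%.
Additional duty on 53.70 from Fenos: +42%. Applied ad valorem rate: 2% + 42% = 44%.
Duty = $199,545.93 × 44% = $87,800.21.
Line 3 (14.17, Fenos, 3,222 pairs, $584,954.10):
Base rate for 14.17 is 8.5% + $2.89/pair.
Additional duty on 14.17 from Fenos: +53.2%. Applied ad valorem rate: 8.5% + 53.2% = 61.7%.
Duty = $584,954.10 × 61.7% + 3,222 × $2.89 = $370,228.26.
Total = $0.00 + $87,800.21 + $370,228.26 = $458,028.47.

$458,028.47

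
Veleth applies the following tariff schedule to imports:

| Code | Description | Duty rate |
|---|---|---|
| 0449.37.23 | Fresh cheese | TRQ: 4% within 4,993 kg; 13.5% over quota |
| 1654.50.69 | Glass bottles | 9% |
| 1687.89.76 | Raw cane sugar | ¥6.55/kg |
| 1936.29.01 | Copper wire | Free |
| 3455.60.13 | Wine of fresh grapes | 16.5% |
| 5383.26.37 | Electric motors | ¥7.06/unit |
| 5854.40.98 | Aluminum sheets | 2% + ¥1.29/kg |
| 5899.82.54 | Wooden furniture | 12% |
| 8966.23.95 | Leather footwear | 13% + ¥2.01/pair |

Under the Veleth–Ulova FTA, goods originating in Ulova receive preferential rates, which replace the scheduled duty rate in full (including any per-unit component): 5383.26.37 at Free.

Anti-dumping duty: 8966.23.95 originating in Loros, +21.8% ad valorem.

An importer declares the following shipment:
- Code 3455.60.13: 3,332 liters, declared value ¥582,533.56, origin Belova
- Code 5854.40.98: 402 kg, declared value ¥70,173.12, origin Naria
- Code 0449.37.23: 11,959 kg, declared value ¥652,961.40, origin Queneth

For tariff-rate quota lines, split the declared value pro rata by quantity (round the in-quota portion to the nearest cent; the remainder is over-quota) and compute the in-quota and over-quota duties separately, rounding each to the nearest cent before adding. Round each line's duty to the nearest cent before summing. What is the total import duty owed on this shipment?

Line 1 (3455.60.13, Belova, 3,332 liters, ¥582,533.56):
Base rate for 3455.60.13 is 16.5%.
Duty = ¥582,533.56 × 16.5% = ¥96,118.04.
Line 2 (5854.40.98, Naria, 402 kg, ¥70,173.12):
Base rate for 5854.40.98 is 2% + ¥1.29/kg.
Duty = ¥70,173.12 × 2% + 402 × ¥1.29 = ¥1,922.04.
Line 3 (0449.37.23, Queneth, 11,959 kg, ¥652,961.40):
Code 0449.37.23 is under a tariff-rate quota (threshold 4,993 kg). In-quota: 4,993 kg at 4%; over-quota: 6,966 kg at 13.5%.
Pro-rata value split: in-quota = ¥652,961.40 × 4,993/11,959 = ¥272,617.80; over-quota = ¥652,961.40 − ¥272,617.80 = ¥380,343.60.
In-quota duty = ¥272,617.80 × 4% = ¥10,904.71. Over-quota duty = ¥380,343.60 × 13.5% = ¥51,346.39.
Line duty = ¥10,904.71 + ¥51,346.39 = ¥62,251.10.
Total = ¥96,118.04 + ¥1,922.04 + ¥62,251.10 = ¥160,291.18.

¥160,291.18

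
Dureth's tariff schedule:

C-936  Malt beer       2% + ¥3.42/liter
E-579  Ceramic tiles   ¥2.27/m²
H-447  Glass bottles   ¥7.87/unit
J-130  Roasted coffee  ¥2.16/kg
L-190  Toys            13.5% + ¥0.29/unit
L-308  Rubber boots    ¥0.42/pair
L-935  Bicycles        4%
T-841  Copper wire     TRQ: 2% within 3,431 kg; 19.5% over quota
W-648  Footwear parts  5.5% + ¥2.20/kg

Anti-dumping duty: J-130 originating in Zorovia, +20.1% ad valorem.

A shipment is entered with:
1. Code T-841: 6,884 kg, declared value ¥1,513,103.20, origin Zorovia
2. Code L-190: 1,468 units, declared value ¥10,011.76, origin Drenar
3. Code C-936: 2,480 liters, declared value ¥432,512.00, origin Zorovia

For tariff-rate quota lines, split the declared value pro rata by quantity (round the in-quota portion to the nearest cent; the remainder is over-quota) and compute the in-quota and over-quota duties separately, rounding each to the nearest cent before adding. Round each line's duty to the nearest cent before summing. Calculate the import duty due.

¥181,990.86

Line 1 (T-841, Zorovia, 6,884 kg, ¥1,513,103.20):
Code T-841 is under a tariff-rate quota (threshold 3,431 kg). In-quota: 3,431 kg at 2%; over-quota: 3,453 kg at 19.5%.
Pro-rata value split: in-quota = ¥1,513,103.20 × 3,431/6,884 = ¥754,133.80; over-quota = ¥1,513,103.20 − ¥754,133.80 = ¥758,969.40.
In-quota duty = ¥754,133.80 × 2% = ¥15,082.68. Over-quota duty = ¥758,969.40 × 19.5% = ¥147,999.03.
Line duty = ¥15,082.68 + ¥147,999.03 = ¥163,081.71.
Line 2 (L-190, Drenar, 1,468 units, ¥10,011.76):
Base rate for L-190 is 13.5% + ¥0.29/unit.
Duty = ¥10,011.76 × 13.5% + 1,468 × ¥0.29 = ¥1,777.31.
Line 3 (C-936, Zorovia, 2,480 liters, ¥432,512.00):
Base rate for C-936 is 2% + ¥3.42/liter.
Duty = ¥432,512.00 × 2% + 2,480 × ¥3.42 = ¥17,131.84.
Total = ¥163,081.71 + ¥1,777.31 + ¥17,131.84 = ¥181,990.86.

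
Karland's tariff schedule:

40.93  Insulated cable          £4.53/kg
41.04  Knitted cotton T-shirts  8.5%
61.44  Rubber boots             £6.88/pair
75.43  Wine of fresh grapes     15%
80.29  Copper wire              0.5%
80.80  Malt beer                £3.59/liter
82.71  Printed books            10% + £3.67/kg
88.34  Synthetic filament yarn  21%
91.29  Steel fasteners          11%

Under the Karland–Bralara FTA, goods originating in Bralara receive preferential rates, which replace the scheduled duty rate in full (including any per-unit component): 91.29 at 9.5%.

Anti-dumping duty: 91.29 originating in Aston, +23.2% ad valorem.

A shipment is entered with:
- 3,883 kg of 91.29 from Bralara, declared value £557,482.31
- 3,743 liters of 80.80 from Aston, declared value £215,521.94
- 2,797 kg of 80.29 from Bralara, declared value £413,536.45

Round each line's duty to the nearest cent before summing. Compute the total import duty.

Line 1 (91.29, Bralara, 3,883 kg, £557,482.31):
Base rate for 91.29 is 11%.
Origin Bralara qualifies under the Karland–Bralara agreement and 91.29 is covered: preferential rate 9.5% applies instead.
The additional-duty order on 91.29 targets Aston, not Bralara; it does not apply.
Duty = £557,482.31 × 9.5% = £52,960.82.
Line 2 (80.80, Aston, 3,743 liters, £215,521.94):
Base rate for 80.80 is £3.59/liter.
Duty = 3,743 × £3.59 = £13,437.37.
Line 3 (80.29, Bralara, 2,797 kg, £413,536.45):
Base rate for 80.29 is 0.5%.
Origin Bralara is the FTA partner but 80.29 is not on the preference list; base rate stands.
Duty = £413,536.45 × 0.5% = £2,067.68.
Total = £52,960.82 + £13,437.37 + £2,067.68 = £68,465.87.

£68,465.87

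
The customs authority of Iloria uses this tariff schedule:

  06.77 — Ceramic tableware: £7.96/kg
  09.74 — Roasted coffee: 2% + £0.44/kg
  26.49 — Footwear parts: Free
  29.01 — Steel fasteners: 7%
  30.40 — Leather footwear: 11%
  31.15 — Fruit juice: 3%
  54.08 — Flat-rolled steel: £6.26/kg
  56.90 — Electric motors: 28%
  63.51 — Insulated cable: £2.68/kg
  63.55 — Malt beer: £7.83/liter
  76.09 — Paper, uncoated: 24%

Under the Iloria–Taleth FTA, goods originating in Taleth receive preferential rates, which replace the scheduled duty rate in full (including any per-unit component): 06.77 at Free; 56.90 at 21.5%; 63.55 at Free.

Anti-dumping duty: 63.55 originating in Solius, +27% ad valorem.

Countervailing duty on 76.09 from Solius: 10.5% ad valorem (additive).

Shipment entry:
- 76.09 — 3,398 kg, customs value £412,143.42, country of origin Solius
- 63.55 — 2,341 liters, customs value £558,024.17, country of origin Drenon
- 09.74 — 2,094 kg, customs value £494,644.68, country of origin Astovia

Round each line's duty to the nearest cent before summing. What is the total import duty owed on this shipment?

£171,333.76

Line 1 (76.09, Solius, 3,398 kg, £412,143.42):
Base rate for 76.09 is 24%.
Additional duty on 76.09 from Solius: +10.5%. Applied ad valorem rate: 24% + 10.5% = 34.5%.
Duty = £412,143.42 × 34.5% = £142,189.48.
Line 2 (63.55, Drenon, 2,341 liters, £558,024.17):
Base rate for 63.55 is £7.83/liter.
63.55 has an FTA preferential rate, but origin Drenon is not Taleth; base rate stands.
The additional-duty order on 63.55 targets Solius, not Drenon; it does not apply.
Duty = 2,341 × £7.83 = £18,330.03.
Line 3 (09.74, Astovia, 2,094 kg, £494,644.68):
Base rate for 09.74 is 2% + £0.44/kg.
Duty = £494,644.68 × 2% + 2,094 × £0.44 = £10,814.25.
Total = £142,189.48 + £18,330.03 + £10,814.25 = £171,333.76.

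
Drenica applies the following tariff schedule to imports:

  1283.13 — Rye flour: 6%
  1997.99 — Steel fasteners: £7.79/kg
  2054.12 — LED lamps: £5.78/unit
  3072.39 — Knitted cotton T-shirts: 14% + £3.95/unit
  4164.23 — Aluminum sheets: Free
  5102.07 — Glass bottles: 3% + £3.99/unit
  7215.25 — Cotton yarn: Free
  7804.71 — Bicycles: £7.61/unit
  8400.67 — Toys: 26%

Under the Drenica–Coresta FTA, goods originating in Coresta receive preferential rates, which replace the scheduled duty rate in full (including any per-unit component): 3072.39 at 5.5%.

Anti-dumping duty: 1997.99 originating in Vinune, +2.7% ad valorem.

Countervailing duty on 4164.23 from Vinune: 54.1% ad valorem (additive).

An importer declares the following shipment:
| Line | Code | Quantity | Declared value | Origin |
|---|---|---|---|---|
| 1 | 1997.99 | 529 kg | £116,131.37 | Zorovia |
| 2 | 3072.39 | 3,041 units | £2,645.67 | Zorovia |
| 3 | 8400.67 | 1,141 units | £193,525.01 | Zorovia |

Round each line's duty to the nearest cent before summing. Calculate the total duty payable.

Line 1 (1997.99, Zorovia, 529 kg, £116,131.37):
Base rate for 1997.99 is £7.79/kg.
The additional-duty order on 1997.99 targets Vinune, not Zorovia; it does not apply.
Duty = 529 × £7.79 = £4,120.91.
Line 2 (3072.39, Zorovia, 3,041 units, £2,645.67):
Base rate for 3072.39 is 14% + £3.95/unit.
3072.39 has an FTA preferential rate, but origin Zorovia is not Coresta; base rate stands.
Duty = £2,645.67 × 14% + 3,041 × £3.95 = £12,382.34.
Line 3 (8400.67, Zorovia, 1,141 units, £193,525.01):
Base rate for 8400.67 is 26%.
Duty = £193,525.01 × 26% = £50,316.50.
Total = £4,120.91 + £12,382.34 + £50,316.50 = £66,819.75.

£66,819.75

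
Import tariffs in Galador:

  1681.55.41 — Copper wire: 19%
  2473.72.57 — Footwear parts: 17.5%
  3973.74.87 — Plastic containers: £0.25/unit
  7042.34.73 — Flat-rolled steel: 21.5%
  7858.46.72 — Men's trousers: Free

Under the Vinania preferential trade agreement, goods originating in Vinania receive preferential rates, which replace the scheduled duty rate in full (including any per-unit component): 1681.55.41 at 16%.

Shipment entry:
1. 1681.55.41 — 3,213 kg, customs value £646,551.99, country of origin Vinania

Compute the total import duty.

£103,448.32

Line 1 (1681.55.41, Vinania, 3,213 kg, £646,551.99):
Base rate for 1681.55.41 is 19%.
Origin Vinania qualifies under the Galador–Vinania agreement and 1681.55.41 is covered: preferential rate 16% applies instead.
Duty = £646,551.99 × 16% = £103,448.32.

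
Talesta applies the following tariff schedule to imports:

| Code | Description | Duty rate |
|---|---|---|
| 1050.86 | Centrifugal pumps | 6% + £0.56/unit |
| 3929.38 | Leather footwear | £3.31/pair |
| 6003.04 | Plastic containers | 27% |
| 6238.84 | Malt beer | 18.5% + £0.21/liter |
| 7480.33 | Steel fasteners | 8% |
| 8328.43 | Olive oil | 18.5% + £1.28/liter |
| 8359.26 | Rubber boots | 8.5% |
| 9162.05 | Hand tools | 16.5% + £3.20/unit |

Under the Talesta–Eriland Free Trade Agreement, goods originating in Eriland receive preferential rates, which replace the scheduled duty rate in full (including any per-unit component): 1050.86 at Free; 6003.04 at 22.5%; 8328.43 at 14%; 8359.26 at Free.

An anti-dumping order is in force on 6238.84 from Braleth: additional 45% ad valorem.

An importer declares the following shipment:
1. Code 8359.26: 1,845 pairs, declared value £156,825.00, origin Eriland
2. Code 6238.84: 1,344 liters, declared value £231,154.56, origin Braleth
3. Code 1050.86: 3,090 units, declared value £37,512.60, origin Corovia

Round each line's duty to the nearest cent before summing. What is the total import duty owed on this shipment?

Line 1 (8359.26, Eriland, 1,845 pairs, £156,825.00):
Base rate for 8359.26 is 8.5%.
Origin Eriland qualifies under the Talesta–Eriland agreement and 8359.26 is covered: preferential rate Free applies instead.
Duty = £156,825.00 × 0% = £0.00.
Line 2 (6238.84, Braleth, 1,344 liters, £231,154.56):
Base rate for 6238.84 is 18.5% + £0.21/liter.
Additional duty on 6238.84 from Braleth: +45%. Applied ad valorem rate: 18.5% + 45% = 63.5%.
Duty = £231,154.56 × 63.5% + 1,344 × £0.21 = £147,065.39.
Line 3 (1050.86, Corovia, 3,090 units, £37,512.60):
Base rate for 1050.86 is 6% + £0.56/unit.
1050.86 has an FTA preferential rate, but origin Corovia is not Eriland; base rate stands.
Duty = £37,512.60 × 6% + 3,090 × £0.56 = £3,981.16.
Total = £0.00 + £147,065.39 + £3,981.16 = £151,046.55.

£151,046.55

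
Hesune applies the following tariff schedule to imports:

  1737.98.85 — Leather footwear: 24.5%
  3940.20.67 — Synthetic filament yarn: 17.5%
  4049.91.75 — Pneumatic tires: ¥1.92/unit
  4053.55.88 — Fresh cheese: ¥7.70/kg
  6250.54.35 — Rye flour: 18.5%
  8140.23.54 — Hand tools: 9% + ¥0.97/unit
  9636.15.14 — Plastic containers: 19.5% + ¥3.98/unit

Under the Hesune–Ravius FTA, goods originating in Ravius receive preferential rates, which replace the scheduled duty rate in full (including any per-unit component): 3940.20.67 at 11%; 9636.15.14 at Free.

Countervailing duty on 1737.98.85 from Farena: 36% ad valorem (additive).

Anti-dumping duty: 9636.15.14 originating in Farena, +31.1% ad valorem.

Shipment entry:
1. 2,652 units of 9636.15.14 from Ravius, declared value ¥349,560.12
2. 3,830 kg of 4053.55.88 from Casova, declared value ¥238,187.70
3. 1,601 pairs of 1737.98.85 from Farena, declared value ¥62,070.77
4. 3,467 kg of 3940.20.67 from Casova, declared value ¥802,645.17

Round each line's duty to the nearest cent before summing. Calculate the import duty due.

Line 1 (9636.15.14, Ravius, 2,652 units, ¥349,560.12):
Base rate for 9636.15.14 is 19.5% + ¥3.98/unit.
Origin Ravius qualifies under the Hesune–Ravius agreement and 9636.15.14 is covered: preferential rate Free applies instead.
The additional-duty order on 9636.15.14 targets Farena, not Ravius; it does not apply.
Duty = ¥349,560.12 × 0% = ¥0.00.
Line 2 (4053.55.88, Casova, 3,830 kg, ¥238,187.70):
Base rate for 4053.55.88 is ¥7.70/kg.
Duty = 3,830 × ¥7.70 = ¥29,491.00.
Line 3 (1737.98.85, Farena, 1,601 pairs, ¥62,070.77):
Base rate for 1737.98.85 is 24.5%.
Additional duty on 1737.98.85 from Farena: +36%. Applied ad valorem rate: 24.5% + 36% = 60.5%.
Duty = ¥62,070.77 × 60.5% = ¥37,552.82.
Line 4 (3940.20.67, Casova, 3,467 kg, ¥802,645.17):
Base rate for 3940.20.67 is 17.5%.
3940.20.67 has an FTA preferential rate, but origin Casova is not Ravius; base rate stands.
Duty = ¥802,645.17 × 17.5% = ¥140,462.90.
Total = ¥0.00 + ¥29,491.00 + ¥37,552.82 + ¥140,462.90 = ¥207,506.72.

¥207,506.72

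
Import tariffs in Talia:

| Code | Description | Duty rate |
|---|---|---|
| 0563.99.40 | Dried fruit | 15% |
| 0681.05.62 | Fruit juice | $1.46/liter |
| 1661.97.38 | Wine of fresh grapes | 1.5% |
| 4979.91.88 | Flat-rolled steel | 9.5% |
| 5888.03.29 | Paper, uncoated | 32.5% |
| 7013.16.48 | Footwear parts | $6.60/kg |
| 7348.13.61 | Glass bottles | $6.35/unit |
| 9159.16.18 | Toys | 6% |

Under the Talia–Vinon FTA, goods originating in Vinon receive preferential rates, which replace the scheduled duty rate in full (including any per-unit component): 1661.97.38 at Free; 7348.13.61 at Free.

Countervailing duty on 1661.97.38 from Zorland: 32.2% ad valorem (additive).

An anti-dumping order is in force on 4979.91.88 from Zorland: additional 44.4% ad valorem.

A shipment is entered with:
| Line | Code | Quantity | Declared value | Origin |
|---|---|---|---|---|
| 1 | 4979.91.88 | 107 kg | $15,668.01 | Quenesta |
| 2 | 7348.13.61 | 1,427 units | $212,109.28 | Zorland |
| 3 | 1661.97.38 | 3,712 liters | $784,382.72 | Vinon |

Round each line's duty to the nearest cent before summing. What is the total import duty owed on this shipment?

$10,549.91

Line 1 (4979.91.88, Quenesta, 107 kg, $15,668.01):
Base rate for 4979.91.88 is 9.5%.
The additional-duty order on 4979.91.88 targets Zorland, not Quenesta; it does not apply.
Duty = $15,668.01 × 9.5% = $1,488.46.
Line 2 (7348.13.61, Zorland, 1,427 units, $212,109.28):
Base rate for 7348.13.61 is $6.35/unit.
7348.13.61 has an FTA preferential rate, but origin Zorland is not Vinon; base rate stands.
Duty = 1,427 × $6.35 = $9,061.45.
Line 3 (1661.97.38, Vinon, 3,712 liters, $784,382.72):
Base rate for 1661.97.38 is 1.5%.
Origin Vinon qualifies under the Talia–Vinon agreement and 1661.97.38 is covered: preferential rate Free applies instead.
The additional-duty order on 1661.97.38 targets Zorland, not Vinon; it does not apply.
Duty = $784,382.72 × 0% = $0.00.
Total = $1,488.46 + $9,061.45 + $0.00 = $10,549.91.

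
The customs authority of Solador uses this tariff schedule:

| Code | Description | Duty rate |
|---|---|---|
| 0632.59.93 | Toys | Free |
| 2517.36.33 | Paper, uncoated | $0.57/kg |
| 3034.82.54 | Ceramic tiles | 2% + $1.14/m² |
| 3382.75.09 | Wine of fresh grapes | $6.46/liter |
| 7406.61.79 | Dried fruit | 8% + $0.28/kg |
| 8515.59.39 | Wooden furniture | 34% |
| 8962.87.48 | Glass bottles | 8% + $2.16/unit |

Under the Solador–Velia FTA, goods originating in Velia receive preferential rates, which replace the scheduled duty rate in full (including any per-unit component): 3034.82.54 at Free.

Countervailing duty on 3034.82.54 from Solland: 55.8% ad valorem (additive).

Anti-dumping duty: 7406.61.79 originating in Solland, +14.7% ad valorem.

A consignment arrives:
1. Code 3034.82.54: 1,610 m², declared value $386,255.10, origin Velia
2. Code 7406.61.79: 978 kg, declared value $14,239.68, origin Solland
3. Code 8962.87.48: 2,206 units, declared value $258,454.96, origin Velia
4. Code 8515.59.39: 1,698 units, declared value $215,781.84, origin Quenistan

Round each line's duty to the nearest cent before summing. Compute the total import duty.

$102,313.44

Line 1 (3034.82.54, Velia, 1,610 m², $386,255.10):
Base rate for 3034.82.54 is 2% + $1.14/m².
Origin Velia qualifies under the Solador–Velia agreement and 3034.82.54 is covered: preferential rate Free applies instead.
The additional-duty order on 3034.82.54 targets Solland, not Velia; it does not apply.
Duty = $386,255.10 × 0% = $0.00.
Line 2 (7406.61.79, Solland, 978 kg, $14,239.68):
Base rate for 7406.61.79 is 8% + $0.28/kg.
Additional duty on 7406.61.79 from Solland: +14.7%. Applied ad valorem rate: 8% + 14.7% = 22.7%.
Duty = $14,239.68 × 22.7% + 978 × $0.28 = $3,506.25.
Line 3 (8962.87.48, Velia, 2,206 units, $258,454.96):
Base rate for 8962.87.48 is 8% + $2.16/unit.
Origin Velia is the FTA partner but 8962.87.48 is not on the preference list; base rate stands.
Duty = $258,454.96 × 8% + 2,206 × $2.16 = $25,441.36.
Line 4 (8515.59.39, Quenistan, 1,698 units, $215,781.84):
Base rate for 8515.59.39 is 34%.
Duty = $215,781.84 × 34% = $73,365.83.
Total = $0.00 + $3,506.25 + $25,441.36 + $73,365.83 = $102,313.44.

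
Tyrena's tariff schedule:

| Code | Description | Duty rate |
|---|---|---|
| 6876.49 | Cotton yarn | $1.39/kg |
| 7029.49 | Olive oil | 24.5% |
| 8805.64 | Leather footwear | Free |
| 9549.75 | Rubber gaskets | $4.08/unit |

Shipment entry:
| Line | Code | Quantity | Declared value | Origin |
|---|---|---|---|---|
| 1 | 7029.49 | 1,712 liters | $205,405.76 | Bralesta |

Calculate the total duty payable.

$50,324.41

Line 1 (7029.49, Bralesta, 1,712 liters, $205,405.76):
Base rate for 7029.49 is 24.5%.
Duty = $205,405.76 × 24.5% = $50,324.41.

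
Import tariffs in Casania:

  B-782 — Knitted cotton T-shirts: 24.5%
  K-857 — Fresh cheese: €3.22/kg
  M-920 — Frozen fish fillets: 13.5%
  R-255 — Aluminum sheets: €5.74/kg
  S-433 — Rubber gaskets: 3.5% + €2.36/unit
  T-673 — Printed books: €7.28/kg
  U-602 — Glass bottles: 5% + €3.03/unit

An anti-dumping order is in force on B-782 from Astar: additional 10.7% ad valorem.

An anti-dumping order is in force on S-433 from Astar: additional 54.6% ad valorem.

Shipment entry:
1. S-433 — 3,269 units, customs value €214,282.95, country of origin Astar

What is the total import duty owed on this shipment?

€132,213.23

Line 1 (S-433, Astar, 3,269 units, €214,282.95):
Base rate for S-433 is 3.5% + €2.36/unit.
Additional duty on S-433 from Astar: +54.6%. Applied ad valorem rate: 3.5% + 54.6% = 58.1%.
Duty = €214,282.95 × 58.1% + 3,269 × €2.36 = €132,213.23.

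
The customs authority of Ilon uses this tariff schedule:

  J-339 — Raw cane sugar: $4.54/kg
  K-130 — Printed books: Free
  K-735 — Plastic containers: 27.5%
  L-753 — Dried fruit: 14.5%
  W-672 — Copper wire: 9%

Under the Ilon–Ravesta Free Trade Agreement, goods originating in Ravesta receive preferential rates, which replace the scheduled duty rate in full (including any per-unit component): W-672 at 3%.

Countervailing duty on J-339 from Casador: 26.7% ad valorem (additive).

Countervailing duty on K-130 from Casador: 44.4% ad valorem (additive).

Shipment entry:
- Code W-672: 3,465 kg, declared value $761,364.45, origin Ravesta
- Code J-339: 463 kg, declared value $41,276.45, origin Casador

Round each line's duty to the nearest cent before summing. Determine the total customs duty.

Line 1 (W-672, Ravesta, 3,465 kg, $761,364.45):
Base rate for W-672 is 9%.
Origin Ravesta qualifies under the Ilon–Ravesta agreement and W-672 is covered: preferential rate 3% applies instead.
Duty = $761,364.45 × 3% = $22,840.93.
Line 2 (J-339, Casador, 463 kg, $41,276.45):
Base rate for J-339 is $4.54/kg.
Additional duty on J-339 from Casador: +26.7% ad valorem. Applied ad valorem rate = 26.7%.
Duty = $41,276.45 × 26.7% + 463 × $4.54 = $13,122.83.
Total = $22,840.93 + $13,122.83 = $35,963.76.

$35,963.76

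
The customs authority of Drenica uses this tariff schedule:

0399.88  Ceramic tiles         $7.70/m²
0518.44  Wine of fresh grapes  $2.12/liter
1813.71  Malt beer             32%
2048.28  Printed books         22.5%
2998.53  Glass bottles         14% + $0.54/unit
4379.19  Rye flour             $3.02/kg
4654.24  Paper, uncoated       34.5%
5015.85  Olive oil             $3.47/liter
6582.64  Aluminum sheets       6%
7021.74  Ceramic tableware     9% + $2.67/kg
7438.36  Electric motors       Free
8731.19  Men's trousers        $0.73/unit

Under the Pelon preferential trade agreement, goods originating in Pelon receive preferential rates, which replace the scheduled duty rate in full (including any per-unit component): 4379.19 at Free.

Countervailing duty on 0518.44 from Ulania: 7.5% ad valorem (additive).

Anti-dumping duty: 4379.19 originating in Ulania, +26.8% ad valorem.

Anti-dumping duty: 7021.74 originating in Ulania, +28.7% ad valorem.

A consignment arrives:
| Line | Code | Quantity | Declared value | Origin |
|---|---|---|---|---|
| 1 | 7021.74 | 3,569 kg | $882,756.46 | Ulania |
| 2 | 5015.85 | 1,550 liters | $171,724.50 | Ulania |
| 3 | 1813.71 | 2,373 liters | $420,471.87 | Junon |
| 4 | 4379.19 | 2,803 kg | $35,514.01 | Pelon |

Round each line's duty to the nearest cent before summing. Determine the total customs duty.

$482,257.92

Line 1 (7021.74, Ulania, 3,569 kg, $882,756.46):
Base rate for 7021.74 is 9% + $2.67/kg.
Additional duty on 7021.74 from Ulania: +28.7%. Applied ad valorem rate: 9% + 28.7% = 37.7%.
Duty = $882,756.46 × 37.7% + 3,569 × $2.67 = $342,328.42.
Line 2 (5015.85, Ulania, 1,550 liters, $171,724.50):
Base rate for 5015.85 is $3.47/liter.
Duty = 1,550 × $3.47 = $5,378.50.
Line 3 (1813.71, Junon, 2,373 liters, $420,471.87):
Base rate for 1813.71 is 32%.
Duty = $420,471.87 × 32% = $134,551.00.
Line 4 (4379.19, Pelon, 2,803 kg, $35,514.01):
Base rate for 4379.19 is $3.02/kg.
Origin Pelon qualifies under the Drenica–Pelon agreement and 4379.19 is covered: preferential rate Free applies instead.
The additional-duty order on 4379.19 targets Ulania, not Pelon; it does not apply.
Duty = $35,514.01 × 0% = $0.00.
Total = $342,328.42 + $5,378.50 + $134,551.00 + $0.00 = $482,257.92.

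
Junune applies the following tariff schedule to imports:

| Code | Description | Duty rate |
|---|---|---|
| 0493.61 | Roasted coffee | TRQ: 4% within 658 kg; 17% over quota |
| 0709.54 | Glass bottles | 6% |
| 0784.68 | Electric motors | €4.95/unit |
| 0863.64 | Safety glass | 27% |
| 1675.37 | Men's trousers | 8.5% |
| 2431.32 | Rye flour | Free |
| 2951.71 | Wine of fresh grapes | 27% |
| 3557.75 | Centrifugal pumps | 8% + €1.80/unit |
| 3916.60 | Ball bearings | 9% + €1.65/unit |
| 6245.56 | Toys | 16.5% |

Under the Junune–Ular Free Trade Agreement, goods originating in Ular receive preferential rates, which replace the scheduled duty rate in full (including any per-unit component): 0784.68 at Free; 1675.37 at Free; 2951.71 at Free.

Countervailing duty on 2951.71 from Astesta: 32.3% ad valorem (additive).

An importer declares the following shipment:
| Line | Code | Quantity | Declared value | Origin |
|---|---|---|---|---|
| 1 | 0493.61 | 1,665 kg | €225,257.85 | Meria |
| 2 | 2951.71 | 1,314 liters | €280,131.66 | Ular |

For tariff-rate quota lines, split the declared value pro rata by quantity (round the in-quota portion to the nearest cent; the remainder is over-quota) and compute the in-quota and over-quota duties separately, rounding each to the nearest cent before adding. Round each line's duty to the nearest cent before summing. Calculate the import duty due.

Line 1 (0493.61, Meria, 1,665 kg, €225,257.85):
Code 0493.61 is under a tariff-rate quota (threshold 658 kg). In-quota: 658 kg at 4%; over-quota: 1,007 kg at 17%.
Pro-rata value split: in-quota = €225,257.85 × 658/1,665 = €89,020.82; over-quota = €225,257.85 − €89,020.82 = €136,237.03.
In-quota duty = €89,020.82 × 4% = €3,560.83. Over-quota duty = €136,237.03 × 17% = €23,160.30.
Line duty = €3,560.83 + €23,160.30 = €26,721.13.
Line 2 (2951.71, Ular, 1,314 liters, €280,131.66):
Base rate for 2951.71 is 27%.
Origin Ular qualifies under the Junune–Ular agreement and 2951.71 is covered: preferential rate Free applies instead.
The additional-duty order on 2951.71 targets Astesta, not Ular; it does not apply.
Duty = €280,131.66 × 0% = €0.00.
Total = €26,721.13 + €0.00 = €26,721.13.

€26,721.13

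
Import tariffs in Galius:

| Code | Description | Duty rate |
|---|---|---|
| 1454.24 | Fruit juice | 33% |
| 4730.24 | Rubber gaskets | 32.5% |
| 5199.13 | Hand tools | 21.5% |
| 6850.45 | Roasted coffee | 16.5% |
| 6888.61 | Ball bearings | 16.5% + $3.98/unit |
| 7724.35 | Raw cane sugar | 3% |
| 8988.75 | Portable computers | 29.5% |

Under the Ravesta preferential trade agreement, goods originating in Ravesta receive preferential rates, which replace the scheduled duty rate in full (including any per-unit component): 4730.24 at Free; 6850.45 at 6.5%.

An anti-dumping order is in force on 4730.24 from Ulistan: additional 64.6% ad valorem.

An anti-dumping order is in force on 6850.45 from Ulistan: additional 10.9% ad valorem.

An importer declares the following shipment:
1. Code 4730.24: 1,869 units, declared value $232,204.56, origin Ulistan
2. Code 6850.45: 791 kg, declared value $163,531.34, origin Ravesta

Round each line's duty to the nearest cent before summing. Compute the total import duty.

$236,100.17

Line 1 (4730.24, Ulistan, 1,869 units, $232,204.56):
Base rate for 4730.24 is 32.5%.
4730.24 has an FTA preferential rate, but origin Ulistan is not Ravesta; base rate stands.
Additional duty on 4730.24 from Ulistan: +64.6%. Applied ad valorem rate: 32.5% + 64.6% = 97.1%.
Duty = $232,204.56 × 97.1% = $225,470.63.
Line 2 (6850.45, Ravesta, 791 kg, $163,531.34):
Base rate for 6850.45 is 16.5%.
Origin Ravesta qualifies under the Galius–Ravesta agreement and 6850.45 is covered: preferential rate 6.5% applies instead.
The additional-duty order on 6850.45 targets Ulistan, not Ravesta; it does not apply.
Duty = $163,531.34 × 6.5% = $10,629.54.
Total = $225,470.63 + $10,629.54 = $236,100.17.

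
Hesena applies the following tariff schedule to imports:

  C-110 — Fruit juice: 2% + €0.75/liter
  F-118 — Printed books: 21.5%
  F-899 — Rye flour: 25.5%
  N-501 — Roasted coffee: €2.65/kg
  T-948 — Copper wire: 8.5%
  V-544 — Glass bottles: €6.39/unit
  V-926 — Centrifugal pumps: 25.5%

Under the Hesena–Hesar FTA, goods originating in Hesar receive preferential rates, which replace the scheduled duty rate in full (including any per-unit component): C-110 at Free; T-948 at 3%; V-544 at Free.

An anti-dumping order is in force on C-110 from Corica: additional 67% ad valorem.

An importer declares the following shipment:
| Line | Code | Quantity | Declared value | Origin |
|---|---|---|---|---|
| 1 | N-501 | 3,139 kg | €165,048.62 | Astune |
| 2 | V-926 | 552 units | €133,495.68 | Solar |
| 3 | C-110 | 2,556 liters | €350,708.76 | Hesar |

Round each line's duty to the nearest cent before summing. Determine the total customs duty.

€42,359.75

Line 1 (N-501, Astune, 3,139 kg, €165,048.62):
Base rate for N-501 is €2.65/kg.
Duty = 3,139 × €2.65 = €8,318.35.
Line 2 (V-926, Solar, 552 units, €133,495.68):
Base rate for V-926 is 25.5%.
Duty = €133,495.68 × 25.5% = €34,041.40.
Line 3 (C-110, Hesar, 2,556 liters, €350,708.76):
Base rate for C-110 is 2% + €0.75/liter.
Origin Hesar qualifies under the Hesena–Hesar agreement and C-110 is covered: preferential rate Free applies instead.
The additional-duty order on C-110 targets Corica, not Hesar; it does not apply.
Duty = €350,708.76 × 0% = €0.00.
Total = €8,318.35 + €34,041.40 + €0.00 = €42,359.75.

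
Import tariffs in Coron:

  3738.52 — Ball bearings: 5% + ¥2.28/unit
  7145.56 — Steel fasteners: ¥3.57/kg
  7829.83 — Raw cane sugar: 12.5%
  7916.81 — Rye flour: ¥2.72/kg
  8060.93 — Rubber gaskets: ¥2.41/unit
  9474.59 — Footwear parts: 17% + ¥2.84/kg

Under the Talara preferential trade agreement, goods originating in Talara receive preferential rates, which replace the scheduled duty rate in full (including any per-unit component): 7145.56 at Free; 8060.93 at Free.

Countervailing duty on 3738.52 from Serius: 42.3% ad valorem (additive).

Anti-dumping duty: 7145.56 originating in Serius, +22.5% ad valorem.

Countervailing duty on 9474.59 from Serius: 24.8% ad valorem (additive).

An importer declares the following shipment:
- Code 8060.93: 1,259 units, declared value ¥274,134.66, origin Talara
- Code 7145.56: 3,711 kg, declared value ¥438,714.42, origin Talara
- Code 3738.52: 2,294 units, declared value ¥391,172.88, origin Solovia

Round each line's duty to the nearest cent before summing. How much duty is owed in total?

¥24,788.96

Line 1 (8060.93, Talara, 1,259 units, ¥274,134.66):
Base rate for 8060.93 is ¥2.41/unit.
Origin Talara qualifies under the Coron–Talara agreement and 8060.93 is covered: preferential rate Free applies instead.
Duty = ¥274,134.66 × 0% = ¥0.00.
Line 2 (7145.56, Talara, 3,711 kg, ¥438,714.42):
Base rate for 7145.56 is ¥3.57/kg.
Origin Talara qualifies under the Coron–Talara agreement and 7145.56 is covered: preferential rate Free applies instead.
The additional-duty order on 7145.56 targets Serius, not Talara; it does not apply.
Duty = ¥438,714.42 × 0% = ¥0.00.
Line 3 (3738.52, Solovia, 2,294 units, ¥391,172.88):
Base rate for 3738.52 is 5% + ¥2.28/unit.
The additional-duty order on 3738.52 targets Serius, not Solovia; it does not apply.
Duty = ¥391,172.88 × 5% + 2,294 × ¥2.28 = ¥24,788.96.
Total = ¥0.00 + ¥0.00 + ¥24,788.96 = ¥24,788.96.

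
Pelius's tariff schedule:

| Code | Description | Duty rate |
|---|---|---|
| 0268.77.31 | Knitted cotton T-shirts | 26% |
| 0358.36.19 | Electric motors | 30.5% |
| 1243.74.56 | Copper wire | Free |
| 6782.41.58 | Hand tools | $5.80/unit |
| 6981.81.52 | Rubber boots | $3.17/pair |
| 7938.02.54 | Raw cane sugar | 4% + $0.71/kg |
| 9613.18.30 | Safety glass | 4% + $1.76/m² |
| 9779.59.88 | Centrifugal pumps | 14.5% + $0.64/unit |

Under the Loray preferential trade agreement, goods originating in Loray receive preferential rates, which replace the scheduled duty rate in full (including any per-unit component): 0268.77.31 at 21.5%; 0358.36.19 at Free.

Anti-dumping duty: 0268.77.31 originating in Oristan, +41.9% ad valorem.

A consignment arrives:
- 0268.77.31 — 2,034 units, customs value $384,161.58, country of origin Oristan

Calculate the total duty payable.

Line 1 (0268.77.31, Oristan, 2,034 units, $384,161.58):
Base rate for 0268.77.31 is 26%.
0268.77.31 has an FTA preferential rate, but origin Oristan is not Loray; base rate stands.
Additional duty on 0268.77.31 from Oristan: +41.9%. Applied ad valorem rate: 26% + 41.9% = 67.9%.
Duty = $384,161.58 × 67.9% = $260,845.71.

$260,845.71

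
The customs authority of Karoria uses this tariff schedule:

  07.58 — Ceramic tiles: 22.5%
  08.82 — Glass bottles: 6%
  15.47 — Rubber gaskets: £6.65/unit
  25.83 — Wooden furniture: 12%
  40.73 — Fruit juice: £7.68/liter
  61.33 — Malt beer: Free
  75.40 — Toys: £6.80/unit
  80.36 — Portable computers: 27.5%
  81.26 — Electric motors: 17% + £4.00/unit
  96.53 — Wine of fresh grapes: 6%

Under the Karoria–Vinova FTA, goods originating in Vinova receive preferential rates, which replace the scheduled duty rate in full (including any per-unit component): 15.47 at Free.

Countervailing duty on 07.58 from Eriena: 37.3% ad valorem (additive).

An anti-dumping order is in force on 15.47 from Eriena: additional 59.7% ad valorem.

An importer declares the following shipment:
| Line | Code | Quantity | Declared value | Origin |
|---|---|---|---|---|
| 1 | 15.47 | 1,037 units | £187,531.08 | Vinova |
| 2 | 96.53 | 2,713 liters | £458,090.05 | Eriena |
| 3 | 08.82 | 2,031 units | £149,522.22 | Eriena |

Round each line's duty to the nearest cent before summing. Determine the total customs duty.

£36,456.73

Line 1 (15.47, Vinova, 1,037 units, £187,531.08):
Base rate for 15.47 is £6.65/unit.
Origin Vinova qualifies under the Karoria–Vinova agreement and 15.47 is covered: preferential rate Free applies instead.
The additional-duty order on 15.47 targets Eriena, not Vinova; it does not apply.
Duty = £187,531.08 × 0% = £0.00.
Line 2 (96.53, Eriena, 2,713 liters, £458,090.05):
Base rate for 96.53 is 6%.
Duty = £458,090.05 × 6% = £27,485.40.
Line 3 (08.82, Eriena, 2,031 units, £149,522.22):
Base rate for 08.82 is 6%.
Duty = £149,522.22 × 6% = £8,971.33.
Total = £0.00 + £27,485.40 + £8,971.33 = £36,456.73.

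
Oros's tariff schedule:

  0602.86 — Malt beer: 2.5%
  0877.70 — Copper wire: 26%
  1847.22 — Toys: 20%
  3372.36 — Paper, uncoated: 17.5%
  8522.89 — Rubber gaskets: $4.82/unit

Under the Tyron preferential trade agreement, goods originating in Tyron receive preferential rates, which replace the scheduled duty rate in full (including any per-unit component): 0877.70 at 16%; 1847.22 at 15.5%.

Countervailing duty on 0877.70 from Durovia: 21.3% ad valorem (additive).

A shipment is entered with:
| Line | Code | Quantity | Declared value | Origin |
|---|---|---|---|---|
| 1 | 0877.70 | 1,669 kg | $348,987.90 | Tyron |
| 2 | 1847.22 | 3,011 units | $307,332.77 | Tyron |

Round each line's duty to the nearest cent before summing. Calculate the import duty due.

$103,474.64

Line 1 (0877.70, Tyron, 1,669 kg, $348,987.90):
Base rate for 0877.70 is 26%.
Origin Tyron qualifies under the Oros–Tyron agreement and 0877.70 is covered: preferential rate 16% applies instead.
The additional-duty order on 0877.70 targets Durovia, not Tyron; it does not apply.
Duty = $348,987.90 × 16% = $55,838.06.
Line 2 (1847.22, Tyron, 3,011 units, $307,332.77):
Base rate for 1847.22 is 20%.
Origin Tyron qualifies under the Oros–Tyron agreement and 1847.22 is covered: preferential rate 15.5% applies instead.
Duty = $307,332.77 × 15.5% = $47,636.58.
Total = $55,838.06 + $47,636.58 = $103,474.64.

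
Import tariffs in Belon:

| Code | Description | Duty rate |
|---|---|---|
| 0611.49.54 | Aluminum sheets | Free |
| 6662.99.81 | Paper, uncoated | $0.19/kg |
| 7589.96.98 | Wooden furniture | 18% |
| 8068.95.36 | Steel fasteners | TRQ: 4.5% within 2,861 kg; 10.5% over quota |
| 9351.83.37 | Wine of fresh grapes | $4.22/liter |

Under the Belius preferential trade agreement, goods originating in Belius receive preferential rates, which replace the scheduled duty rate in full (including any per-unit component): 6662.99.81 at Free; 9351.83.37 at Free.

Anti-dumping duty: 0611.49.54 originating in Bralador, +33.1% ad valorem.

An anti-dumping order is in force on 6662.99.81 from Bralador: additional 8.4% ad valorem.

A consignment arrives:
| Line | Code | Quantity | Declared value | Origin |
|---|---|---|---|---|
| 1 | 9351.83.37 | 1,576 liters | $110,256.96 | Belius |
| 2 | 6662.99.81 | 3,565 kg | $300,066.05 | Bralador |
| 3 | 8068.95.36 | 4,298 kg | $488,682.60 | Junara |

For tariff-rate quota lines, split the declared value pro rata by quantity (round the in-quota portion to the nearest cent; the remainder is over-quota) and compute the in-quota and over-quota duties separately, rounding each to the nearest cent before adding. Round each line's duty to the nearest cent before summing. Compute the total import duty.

Line 1 (9351.83.37, Belius, 1,576 liters, $110,256.96):
Base rate for 9351.83.37 is $4.22/liter.
Origin Belius qualifies under the Belon–Belius agreement and 9351.83.37 is covered: preferential rate Free applies instead.
Duty = $110,256.96 × 0% = $0.00.
Line 2 (6662.99.81, Bralador, 3,565 kg, $300,066.05):
Base rate for 6662.99.81 is $0.19/kg.
6662.99.81 has an FTA preferential rate, but origin Bralador is not Belius; base rate stands.
Additional duty on 6662.99.81 from Bralador: +8.4% ad valorem. Applied ad valorem rate = 8.4%.
Duty = $300,066.05 × 8.4% + 3,565 × $0.19 = $25,882.90.
Line 3 (8068.95.36, Junara, 4,298 kg, $488,682.60):
Code 8068.95.36 is under a tariff-rate quota (threshold 2,861 kg). In-quota: 2,861 kg at 4.5%; over-quota: 1,437 kg at 10.5%.
Pro-rata value split: in-quota = $488,682.60 × 2,861/4,298 = $325,295.70; over-quota = $488,682.60 − $325,295.70 = $163,386.90.
In-quota duty = $325,295.70 × 4.5% = $14,638.31. Over-quota duty = $163,386.90 × 10.5% = $17,155.62.
Line duty = $14,638.31 + $17,155.62 = $31,793.93.
Total = $0.00 + $25,882.90 + $31,793.93 = $57,676.83.

$57,676.83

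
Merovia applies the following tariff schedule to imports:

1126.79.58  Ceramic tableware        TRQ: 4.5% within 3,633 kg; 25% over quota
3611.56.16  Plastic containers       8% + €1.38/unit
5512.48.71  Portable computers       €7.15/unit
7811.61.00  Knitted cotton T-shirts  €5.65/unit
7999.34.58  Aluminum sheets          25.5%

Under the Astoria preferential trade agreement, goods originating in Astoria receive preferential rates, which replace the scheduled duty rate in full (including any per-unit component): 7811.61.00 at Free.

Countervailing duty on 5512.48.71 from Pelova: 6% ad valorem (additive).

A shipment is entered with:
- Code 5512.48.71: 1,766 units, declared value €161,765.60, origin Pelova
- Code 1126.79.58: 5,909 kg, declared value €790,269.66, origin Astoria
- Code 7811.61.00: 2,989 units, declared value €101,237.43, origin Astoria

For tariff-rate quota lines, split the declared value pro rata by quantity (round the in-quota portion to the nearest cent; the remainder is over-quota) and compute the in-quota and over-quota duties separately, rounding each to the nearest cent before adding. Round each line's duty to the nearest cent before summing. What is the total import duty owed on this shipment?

Line 1 (5512.48.71, Pelova, 1,766 units, €161,765.60):
Base rate for 5512.48.71 is €7.15/unit.
Additional duty on 5512.48.71 from Pelova: +6% ad valorem. Applied ad valorem rate = 6%.
Duty = €161,765.60 × 6% + 1,766 × €7.15 = €22,332.84.
Line 2 (1126.79.58, Astoria, 5,909 kg, €790,269.66):
Code 1126.79.58 is under a tariff-rate quota (threshold 3,633 kg). In-quota: 3,633 kg at 4.5%; over-quota: 2,276 kg at 25%.
Pro-rata value split: in-quota = €790,269.66 × 3,633/5,909 = €485,877.42; over-quota = €790,269.66 − €485,877.42 = €304,392.24.
In-quota duty = €485,877.42 × 4.5% = €21,864.48. Over-quota duty = €304,392.24 × 25% = €76,098.06.
Line duty = €21,864.48 + €76,098.06 = €97,962.54.
Line 3 (7811.61.00, Astoria, 2,989 units, €101,237.43):
Base rate for 7811.61.00 is €5.65/unit.
Origin Astoria qualifies under the Merovia–Astoria agreement and 7811.61.00 is covered: preferential rate Free applies instead.
Duty = €101,237.43 × 0% = €0.00.
Total = €22,332.84 + €97,962.54 + €0.00 = €120,295.38.

€120,295.38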